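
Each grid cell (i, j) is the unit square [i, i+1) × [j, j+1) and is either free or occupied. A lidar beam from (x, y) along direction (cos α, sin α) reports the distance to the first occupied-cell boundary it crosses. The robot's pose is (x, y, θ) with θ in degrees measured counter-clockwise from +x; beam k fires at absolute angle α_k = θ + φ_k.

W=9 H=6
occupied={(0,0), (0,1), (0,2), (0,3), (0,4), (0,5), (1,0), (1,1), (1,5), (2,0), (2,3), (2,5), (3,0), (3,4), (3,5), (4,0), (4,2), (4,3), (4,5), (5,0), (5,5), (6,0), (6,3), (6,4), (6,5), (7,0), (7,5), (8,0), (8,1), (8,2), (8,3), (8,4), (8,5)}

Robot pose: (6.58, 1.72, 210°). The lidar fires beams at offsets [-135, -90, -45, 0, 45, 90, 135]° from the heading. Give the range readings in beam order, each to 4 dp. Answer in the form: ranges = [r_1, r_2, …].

beam 1: φ=-135°, α=75°
  dir = (cos 75°, sin 75°) = (0.2588, 0.9659); from cell (6,1)
  next x-line at t=1.6228, next y-line at t=0.2899; Δt_x=3.8637, Δt_y=1.0353
    y: enter (6,2) at t=0.2899
    y: enter (6,3) at t=1.3252 ← occupied
  → r_1 = 1.3252
beam 2: φ=-90°, α=120°
  dir = (cos 120°, sin 120°) = (-0.5000, 0.8660); from cell (6,1)
  next x-line at t=1.1600, next y-line at t=0.3233; Δt_x=2.0000, Δt_y=1.1547
    y: enter (6,2) at t=0.3233
    x: enter (5,2) at t=1.1600
    y: enter (5,3) at t=1.4780
    y: enter (5,4) at t=2.6327
    x: enter (4,4) at t=3.1600
    y: enter (4,5) at t=3.7874 ← occupied
  → r_2 = 3.7874
beam 3: φ=-45°, α=165°
  dir = (cos 165°, sin 165°) = (-0.9659, 0.2588); from cell (6,1)
  next x-line at t=0.6005, next y-line at t=1.0818; Δt_x=1.0353, Δt_y=3.8637
    x: enter (5,1) at t=0.6005
    y: enter (5,2) at t=1.0818
    x: enter (4,2) at t=1.6357 ← occupied
  → r_3 = 1.6357
beam 4: φ=0°, α=210°
  dir = (cos 210°, sin 210°) = (-0.8660, -0.5000); from cell (6,1)
  next x-line at t=0.6697, next y-line at t=1.4400; Δt_x=1.1547, Δt_y=2.0000
    x: enter (5,1) at t=0.6697
    y: enter (5,0) at t=1.4400 ← occupied
  → r_4 = 1.4400
beam 5: φ=45°, α=255°
  dir = (cos 255°, sin 255°) = (-0.2588, -0.9659); from cell (6,1)
  next x-line at t=2.2409, next y-line at t=0.7454; Δt_x=3.8637, Δt_y=1.0353
    y: enter (6,0) at t=0.7454 ← occupied
  → r_5 = 0.7454
beam 6: φ=90°, α=300°
  dir = (cos 300°, sin 300°) = (0.5000, -0.8660); from cell (6,1)
  next x-line at t=0.8400, next y-line at t=0.8314; Δt_x=2.0000, Δt_y=1.1547
    y: enter (6,0) at t=0.8314 ← occupied
  → r_6 = 0.8314
beam 7: φ=135°, α=345°
  dir = (cos 345°, sin 345°) = (0.9659, -0.2588); from cell (6,1)
  next x-line at t=0.4348, next y-line at t=2.7819; Δt_x=1.0353, Δt_y=3.8637
    x: enter (7,1) at t=0.4348
    x: enter (8,1) at t=1.4701 ← occupied
  → r_7 = 1.4701

ranges = [1.3252, 3.7874, 1.6357, 1.4400, 0.7454, 0.8314, 1.4701]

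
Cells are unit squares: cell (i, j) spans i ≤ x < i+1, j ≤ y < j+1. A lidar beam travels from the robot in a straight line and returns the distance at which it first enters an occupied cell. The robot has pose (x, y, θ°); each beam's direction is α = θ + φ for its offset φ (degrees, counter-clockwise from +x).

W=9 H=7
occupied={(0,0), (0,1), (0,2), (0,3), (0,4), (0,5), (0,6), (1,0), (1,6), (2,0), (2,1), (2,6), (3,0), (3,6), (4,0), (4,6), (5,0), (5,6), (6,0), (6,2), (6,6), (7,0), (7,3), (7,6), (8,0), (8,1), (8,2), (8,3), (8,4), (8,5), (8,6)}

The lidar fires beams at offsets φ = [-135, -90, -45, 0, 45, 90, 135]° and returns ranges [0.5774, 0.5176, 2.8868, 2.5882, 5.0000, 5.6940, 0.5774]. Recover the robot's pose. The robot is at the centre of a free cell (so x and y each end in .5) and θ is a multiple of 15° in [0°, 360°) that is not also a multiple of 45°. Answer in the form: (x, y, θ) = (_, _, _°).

The pose lattice has 32·16 = 512 candidates. Test each by forward raycasting.
  (3.5, 5.5, 105°): beam 1 = 4.0415 ≠ 0.5774 ✗
  (6.5, 4.5, 255°): beam 1 = 1.7321 ≠ 0.5774 ✗
  (5.5, 1.5, 15°): beam 3 = 1.0000 ≠ 2.8868 ✗
  (6.5, 5.5, 195°): beam 3 = 1.0000 ≠ 2.8868 ✗
  (2.5, 4.5, 330°): beam 1 = 1.5529 ≠ 0.5774 ✗
  …
  (6.5, 3.5, 105°): r_1=0.5774, r_2=0.5176, r_3=2.8868, r_4=2.5882, r_5=5.0000, r_6=5.6940, r_7=0.5774 — all match ✓
No second candidate reproduces the full scan.

(x, y, θ) = (6.5, 3.5, 105°)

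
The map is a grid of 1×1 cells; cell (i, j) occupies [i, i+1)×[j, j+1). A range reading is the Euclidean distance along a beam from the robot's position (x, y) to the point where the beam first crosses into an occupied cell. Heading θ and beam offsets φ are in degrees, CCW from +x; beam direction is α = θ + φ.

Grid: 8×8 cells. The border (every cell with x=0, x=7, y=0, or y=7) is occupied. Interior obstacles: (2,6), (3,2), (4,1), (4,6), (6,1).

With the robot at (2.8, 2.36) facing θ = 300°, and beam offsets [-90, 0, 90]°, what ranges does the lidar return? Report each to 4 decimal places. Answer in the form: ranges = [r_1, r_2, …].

beam 1: φ=-90°, α=210°
  direction (-0.8660, -0.5000); cell (2,2); t to first gridline: x 0.9238, y 0.7200 (then +1.1547 / +2.0000)
    (2,1) via y @ 0.7200
    (1,1) via x @ 0.9238
    (0,1) via x @ 2.0785  # hit
  → r_1 = 2.0785
beam 2: φ=0°, α=300°
  direction (0.5000, -0.8660); cell (2,2); t to first gridline: x 0.4000, y 0.4157 (then +2.0000 / +1.1547)
    (3,2) via x @ 0.4000  # hit
  → r_2 = 0.4000
beam 3: φ=90°, α=30°
  direction (0.8660, 0.5000); cell (2,2); t to first gridline: x 0.2309, y 1.2800 (then +1.1547 / +2.0000)
    (3,2) via x @ 0.2309  # hit
  → r_3 = 0.2309

ranges = [2.0785, 0.4000, 0.2309]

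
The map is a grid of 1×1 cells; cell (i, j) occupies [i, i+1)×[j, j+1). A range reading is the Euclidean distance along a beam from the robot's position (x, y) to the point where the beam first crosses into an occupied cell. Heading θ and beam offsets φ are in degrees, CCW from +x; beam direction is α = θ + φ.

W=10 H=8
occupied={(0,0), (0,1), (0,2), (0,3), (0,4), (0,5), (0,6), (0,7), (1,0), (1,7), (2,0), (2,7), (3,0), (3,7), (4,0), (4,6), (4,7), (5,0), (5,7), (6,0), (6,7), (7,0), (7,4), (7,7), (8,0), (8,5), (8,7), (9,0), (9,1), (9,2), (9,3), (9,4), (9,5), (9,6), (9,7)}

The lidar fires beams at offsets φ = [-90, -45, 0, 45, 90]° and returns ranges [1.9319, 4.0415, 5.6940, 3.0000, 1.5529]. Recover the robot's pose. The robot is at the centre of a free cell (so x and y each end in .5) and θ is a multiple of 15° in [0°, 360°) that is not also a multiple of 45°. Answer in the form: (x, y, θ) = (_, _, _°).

(x, y, θ) = (6.5, 2.5, 165°)

Enumerate (i+0.5, j+0.5, θ) over the 45 free cells and 16 admissible headings. For each, cast all 5 beams and compare to the given ranges.
  (2.5, 3.5, 345°): beam 1 = 2.5882 ≠ 1.9319 ✗
  (1.5, 3.5, 30°): beam 1 = 2.8868 ≠ 1.9319 ✗
  (7.5, 6.5, 30°): beam 1 = 1.0000 ≠ 1.9319 ✗
  …
  (6.5, 2.5, 165°): r_1=1.9319, r_2=4.0415, r_3=5.6940, r_4=3.0000, r_5=1.5529 — all match ✓
No second candidate reproduces the full scan.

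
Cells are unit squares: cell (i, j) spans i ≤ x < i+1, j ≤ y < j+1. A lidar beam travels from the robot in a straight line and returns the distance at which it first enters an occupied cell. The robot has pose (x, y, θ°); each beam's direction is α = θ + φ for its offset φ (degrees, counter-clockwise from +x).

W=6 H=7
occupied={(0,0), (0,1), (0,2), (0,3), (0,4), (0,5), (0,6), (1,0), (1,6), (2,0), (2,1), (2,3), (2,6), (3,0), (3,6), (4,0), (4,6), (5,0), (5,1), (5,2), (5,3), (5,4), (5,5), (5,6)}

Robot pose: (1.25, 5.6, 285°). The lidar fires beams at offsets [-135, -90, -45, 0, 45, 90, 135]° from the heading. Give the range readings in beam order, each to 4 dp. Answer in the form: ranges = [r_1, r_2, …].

beam 1: φ=-135°, α=150°
  d=(-0.8660,0.5000)  start (1,5)  tX=0.2887 tY=0.8000  stride 1/|dx|=1.1547 1/|dy|=2.0000
    cross x-line → (0,5), t=0.2887 (wall)
  → r_1 = 0.2887
beam 2: φ=-90°, α=195°
  d=(-0.9659,-0.2588)  start (1,5)  tX=0.2588 tY=2.3182  stride 1/|dx|=1.0353 1/|dy|=3.8637
    cross x-line → (0,5), t=0.2588 (wall)
  → r_2 = 0.2588
beam 3: φ=-45°, α=240°
  d=(-0.5000,-0.8660)  start (1,5)  tX=0.5000 tY=0.6928  stride 1/|dx|=2.0000 1/|dy|=1.1547
    cross x-line → (0,5), t=0.5000 (wall)
  → r_3 = 0.5000
beam 4: φ=0°, α=285°
  d=(0.2588,-0.9659)  start (1,5)  tX=2.8978 tY=0.6212  stride 1/|dx|=3.8637 1/|dy|=1.0353
    cross y-line → (1,4), t=0.6212
    cross y-line → (1,3), t=1.6564
    cross y-line → (1,2), t=2.6917
    cross x-line → (2,2), t=2.8978
    cross y-line → (2,1), t=3.7270 (wall)
  → r_4 = 3.7270
beam 5: φ=45°, α=330°
  d=(0.8660,-0.5000)  start (1,5)  tX=0.8660 tY=1.2000  stride 1/|dx|=1.1547 1/|dy|=2.0000
    cross x-line → (2,5), t=0.8660
    cross y-line → (2,4), t=1.2000
    cross x-line → (3,4), t=2.0207
    cross x-line → (4,4), t=3.1754
    cross y-line → (4,3), t=3.2000
    cross x-line → (5,3), t=4.3301 (wall)
  → r_5 = 4.3301
beam 6: φ=90°, α=15°
  d=(0.9659,0.2588)  start (1,5)  tX=0.7765 tY=1.5455  stride 1/|dx|=1.0353 1/|dy|=3.8637
    cross x-line → (2,5), t=0.7765
    cross y-line → (2,6), t=1.5455 (wall)
  → r_6 = 1.5455
beam 7: φ=135°, α=60°
  d=(0.5000,0.8660)  start (1,5)  tX=1.5000 tY=0.4619  stride 1/|dx|=2.0000 1/|dy|=1.1547
    cross y-line → (1,6), t=0.4619 (wall)
  → r_7 = 0.4619

ranges = [0.2887, 0.2588, 0.5000, 3.7270, 4.3301, 1.5455, 0.4619]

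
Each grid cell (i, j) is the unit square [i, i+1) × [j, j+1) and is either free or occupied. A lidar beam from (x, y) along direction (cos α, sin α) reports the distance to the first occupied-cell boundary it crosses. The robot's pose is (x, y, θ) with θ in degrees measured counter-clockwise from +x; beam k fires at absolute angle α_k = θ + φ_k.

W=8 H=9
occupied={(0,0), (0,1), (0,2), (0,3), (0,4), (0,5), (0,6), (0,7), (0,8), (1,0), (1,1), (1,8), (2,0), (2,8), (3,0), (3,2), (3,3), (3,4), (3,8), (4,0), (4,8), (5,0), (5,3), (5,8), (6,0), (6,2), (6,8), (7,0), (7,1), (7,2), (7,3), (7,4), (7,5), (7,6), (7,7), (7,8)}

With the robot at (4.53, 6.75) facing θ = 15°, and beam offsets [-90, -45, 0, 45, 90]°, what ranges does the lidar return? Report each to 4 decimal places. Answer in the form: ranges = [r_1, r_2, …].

beam 1: φ=-90°, α=285°
  dir = (cos 285°, sin 285°) = (0.2588, -0.9659); from cell (4,6)
  next x-line at t=1.8159, next y-line at t=0.7765; Δt_x=3.8637, Δt_y=1.0353
    y: enter (4,5) at t=0.7765
    y: enter (4,4) at t=1.8117
    x: enter (5,4) at t=1.8159
    y: enter (5,3) at t=2.8470 ← occupied
  → r_1 = 2.8470
beam 2: φ=-45°, α=330°
  dir = (cos 330°, sin 330°) = (0.8660, -0.5000); from cell (4,6)
  next x-line at t=0.5427, next y-line at t=1.5000; Δt_x=1.1547, Δt_y=2.0000
    x: enter (5,6) at t=0.5427
    y: enter (5,5) at t=1.5000
    x: enter (6,5) at t=1.6974
    x: enter (7,5) at t=2.8521 ← occupied
  → r_2 = 2.8521
beam 3: φ=0°, α=15°
  dir = (cos 15°, sin 15°) = (0.9659, 0.2588); from cell (4,6)
  next x-line at t=0.4866, next y-line at t=0.9659; Δt_x=1.0353, Δt_y=3.8637
    x: enter (5,6) at t=0.4866
    y: enter (5,7) at t=0.9659
    x: enter (6,7) at t=1.5219
    x: enter (7,7) at t=2.5571 ← occupied
  → r_3 = 2.5571
beam 4: φ=45°, α=60°
  dir = (cos 60°, sin 60°) = (0.5000, 0.8660); from cell (4,6)
  next x-line at t=0.9400, next y-line at t=0.2887; Δt_x=2.0000, Δt_y=1.1547
    y: enter (4,7) at t=0.2887
    x: enter (5,7) at t=0.9400
    y: enter (5,8) at t=1.4434 ← occupied
  → r_4 = 1.4434
beam 5: φ=90°, α=105°
  dir = (cos 105°, sin 105°) = (-0.2588, 0.9659); from cell (4,6)
  next x-line at t=2.0478, next y-line at t=0.2588; Δt_x=3.8637, Δt_y=1.0353
    y: enter (4,7) at t=0.2588
    y: enter (4,8) at t=1.2941 ← occupied
  → r_5 = 1.2941

ranges = [2.8470, 2.8521, 2.5571, 1.4434, 1.2941]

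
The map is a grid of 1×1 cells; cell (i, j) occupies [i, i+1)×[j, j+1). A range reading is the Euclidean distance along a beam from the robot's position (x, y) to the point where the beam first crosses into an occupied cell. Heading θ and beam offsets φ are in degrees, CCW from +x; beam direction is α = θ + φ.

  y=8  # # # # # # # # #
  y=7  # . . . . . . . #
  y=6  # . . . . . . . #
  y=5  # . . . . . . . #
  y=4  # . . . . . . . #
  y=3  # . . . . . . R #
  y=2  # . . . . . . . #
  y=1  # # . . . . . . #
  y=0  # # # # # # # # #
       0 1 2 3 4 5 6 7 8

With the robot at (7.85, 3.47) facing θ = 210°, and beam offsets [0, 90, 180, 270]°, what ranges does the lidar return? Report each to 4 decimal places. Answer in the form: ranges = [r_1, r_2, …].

ranges = [4.9400, 0.3000, 0.1732, 5.2308]

beam 1: φ=0°, α=210°
  direction (-0.8660, -0.5000); cell (7,3); t to first gridline: x 0.9815, y 0.9400 (then +1.1547 / +2.0000)
    (7,2) via y @ 0.9400
    (6,2) via x @ 0.9815
    (5,2) via x @ 2.1362
    (5,1) via y @ 2.9400
    (4,1) via x @ 3.2909
    (3,1) via x @ 4.4456
    (3,0) via y @ 4.9400  # hit
  → r_1 = 4.9400
beam 2: φ=90°, α=300°
  direction (0.5000, -0.8660); cell (7,3); t to first gridline: x 0.3000, y 0.5427 (then +2.0000 / +1.1547)
    (8,3) via x @ 0.3000  # hit
  → r_2 = 0.3000
beam 3: φ=180°, α=30°
  direction (0.8660, 0.5000); cell (7,3); t to first gridline: x 0.1732, y 1.0600 (then +1.1547 / +2.0000)
    (8,3) via x @ 0.1732  # hit
  → r_3 = 0.1732
beam 4: φ=270°, α=120°
  direction (-0.5000, 0.8660); cell (7,3); t to first gridline: x 1.7000, y 0.6120 (then +2.0000 / +1.1547)
    (7,4) via y @ 0.6120
    (6,4) via x @ 1.7000
    (6,5) via y @ 1.7667
    (6,6) via y @ 2.9214
    (5,6) via x @ 3.7000
    (5,7) via y @ 4.0761
    (5,8) via y @ 5.2308  # hit
  → r_4 = 5.2308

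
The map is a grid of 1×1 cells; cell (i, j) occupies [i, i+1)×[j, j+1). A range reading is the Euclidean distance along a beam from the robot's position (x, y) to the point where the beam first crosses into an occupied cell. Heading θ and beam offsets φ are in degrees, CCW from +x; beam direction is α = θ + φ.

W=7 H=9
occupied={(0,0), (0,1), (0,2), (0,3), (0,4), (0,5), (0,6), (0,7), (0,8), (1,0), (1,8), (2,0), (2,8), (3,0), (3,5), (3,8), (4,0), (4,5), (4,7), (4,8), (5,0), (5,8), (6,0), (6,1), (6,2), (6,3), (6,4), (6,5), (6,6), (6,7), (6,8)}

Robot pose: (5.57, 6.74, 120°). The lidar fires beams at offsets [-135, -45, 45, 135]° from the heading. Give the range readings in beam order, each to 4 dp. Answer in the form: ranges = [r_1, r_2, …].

ranges = [0.4452, 1.3044, 1.0046, 5.9425]

beam 1: φ=-135°, α=345°
  direction (0.9659, -0.2588); cell (5,6); t to first gridline: x 0.4452, y 2.8591 (then +1.0353 / +3.8637)
    (6,6) via x @ 0.4452  # hit
  → r_1 = 0.4452
beam 2: φ=-45°, α=75°
  direction (0.2588, 0.9659); cell (5,6); t to first gridline: x 1.6614, y 0.2692 (then +3.8637 / +1.0353)
    (5,7) via y @ 0.2692
    (5,8) via y @ 1.3044  # hit
  → r_2 = 1.3044
beam 3: φ=45°, α=165°
  direction (-0.9659, 0.2588); cell (5,6); t to first gridline: x 0.5901, y 1.0046 (then +1.0353 / +3.8637)
    (4,6) via x @ 0.5901
    (4,7) via y @ 1.0046  # hit
  → r_3 = 1.0046
beam 4: φ=135°, α=255°
  direction (-0.2588, -0.9659); cell (5,6); t to first gridline: x 2.2023, y 0.7661 (then +3.8637 / +1.0353)
    (5,5) via y @ 0.7661
    (5,4) via y @ 1.8014
    (4,4) via x @ 2.2023
    (4,3) via y @ 2.8367
    (4,2) via y @ 3.8719
    (4,1) via y @ 4.9072
    (4,0) via y @ 5.9425  # hit
  → r_4 = 5.9425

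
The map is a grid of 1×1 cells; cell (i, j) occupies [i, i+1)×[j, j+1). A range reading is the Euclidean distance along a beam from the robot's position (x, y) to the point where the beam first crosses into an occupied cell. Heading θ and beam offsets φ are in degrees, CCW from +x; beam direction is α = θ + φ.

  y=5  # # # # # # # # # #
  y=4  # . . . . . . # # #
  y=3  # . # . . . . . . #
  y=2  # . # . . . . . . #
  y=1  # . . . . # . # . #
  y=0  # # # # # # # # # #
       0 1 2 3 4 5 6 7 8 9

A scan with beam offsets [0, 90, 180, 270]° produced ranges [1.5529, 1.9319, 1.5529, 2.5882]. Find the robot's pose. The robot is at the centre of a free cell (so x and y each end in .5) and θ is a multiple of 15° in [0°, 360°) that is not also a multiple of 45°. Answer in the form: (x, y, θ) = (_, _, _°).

The pose lattice has 26·16 = 416 candidates. Test each by forward raycasting.
  (4.5, 2.5, 255°): beam 2 = 2.5882 ≠ 1.9319 ✗
  (6.5, 4.5, 165°): beam 1 = 1.9319 ≠ 1.5529 ✗
  (1.5, 4.5, 165°): beam 1 = 0.5176 ≠ 1.5529 ✗
  (4.5, 4.5, 60°): beam 1 = 0.5774 ≠ 1.5529 ✗
  …
  (5.5, 3.5, 285°): r_1=1.5529, r_2=1.9319, r_3=1.5529, r_4=2.5882 — all match ✓
Only this pose fits every beam.

(x, y, θ) = (5.5, 3.5, 285°)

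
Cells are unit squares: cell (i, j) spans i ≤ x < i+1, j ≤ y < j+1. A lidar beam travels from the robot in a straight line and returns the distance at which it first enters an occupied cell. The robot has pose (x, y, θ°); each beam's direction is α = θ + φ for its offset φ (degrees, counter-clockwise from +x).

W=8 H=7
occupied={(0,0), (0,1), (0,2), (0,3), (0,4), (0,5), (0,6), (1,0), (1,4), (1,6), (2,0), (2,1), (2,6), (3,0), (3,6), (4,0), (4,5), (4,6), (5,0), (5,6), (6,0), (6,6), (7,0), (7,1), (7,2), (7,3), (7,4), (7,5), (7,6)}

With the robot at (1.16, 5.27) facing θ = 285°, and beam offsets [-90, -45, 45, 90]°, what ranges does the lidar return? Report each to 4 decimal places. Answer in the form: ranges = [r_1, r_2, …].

ranges = [0.1656, 0.3118, 0.5400, 2.8205]

beam 1: φ=-90°, α=195°
  cosα=-0.9659 sinα=-0.2588 | (1,5) | tMaxX 0.1656 tMaxY 1.0432 | tΔX 1.0353 tΔY 3.8637
    t=0.1656 [x] (0,5) — stop
  → r_1 = 0.1656
beam 2: φ=-45°, α=240°
  cosα=-0.5000 sinα=-0.8660 | (1,5) | tMaxX 0.3200 tMaxY 0.3118 | tΔX 2.0000 tΔY 1.1547
    t=0.3118 [y] (1,4) — stop
  → r_2 = 0.3118
beam 3: φ=45°, α=330°
  cosα=0.8660 sinα=-0.5000 | (1,5) | tMaxX 0.9699 tMaxY 0.5400 | tΔX 1.1547 tΔY 2.0000
    t=0.5400 [y] (1,4) — stop
  → r_3 = 0.5400
beam 4: φ=90°, α=15°
  cosα=0.9659 sinα=0.2588 | (1,5) | tMaxX 0.8696 tMaxY 2.8205 | tΔX 1.0353 tΔY 3.8637
    t=0.8696 [x] (2,5)
    t=1.9049 [x] (3,5)
    t=2.8205 [y] (3,6) — stop
  → r_4 = 2.8205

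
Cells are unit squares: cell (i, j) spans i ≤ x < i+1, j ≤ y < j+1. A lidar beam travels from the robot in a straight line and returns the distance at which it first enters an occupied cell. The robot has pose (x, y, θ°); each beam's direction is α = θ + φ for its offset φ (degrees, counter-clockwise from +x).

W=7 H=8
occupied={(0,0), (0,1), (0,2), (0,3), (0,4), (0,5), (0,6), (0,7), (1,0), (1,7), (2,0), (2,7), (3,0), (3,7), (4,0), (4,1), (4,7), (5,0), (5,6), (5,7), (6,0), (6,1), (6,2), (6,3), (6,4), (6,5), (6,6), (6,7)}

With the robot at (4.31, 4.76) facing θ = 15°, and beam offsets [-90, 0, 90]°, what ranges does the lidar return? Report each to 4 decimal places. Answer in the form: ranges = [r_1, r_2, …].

beam 1: φ=-90°, α=285°
  dir = (cos 285°, sin 285°) = (0.2588, -0.9659); from cell (4,4)
  next x-line at t=2.6660, next y-line at t=0.7868; Δt_x=3.8637, Δt_y=1.0353
    y: enter (4,3) at t=0.7868
    y: enter (4,2) at t=1.8221
    x: enter (5,2) at t=2.6660
    y: enter (5,1) at t=2.8574
    y: enter (5,0) at t=3.8926 ← occupied
  → r_1 = 3.8926
beam 2: φ=0°, α=15°
  dir = (cos 15°, sin 15°) = (0.9659, 0.2588); from cell (4,4)
  next x-line at t=0.7143, next y-line at t=0.9273; Δt_x=1.0353, Δt_y=3.8637
    x: enter (5,4) at t=0.7143
    y: enter (5,5) at t=0.9273
    x: enter (6,5) at t=1.7496 ← occupied
  → r_2 = 1.7496
beam 3: φ=90°, α=105°
  dir = (cos 105°, sin 105°) = (-0.2588, 0.9659); from cell (4,4)
  next x-line at t=1.1977, next y-line at t=0.2485; Δt_x=3.8637, Δt_y=1.0353
    y: enter (4,5) at t=0.2485
    x: enter (3,5) at t=1.1977
    y: enter (3,6) at t=1.2837
    y: enter (3,7) at t=2.3190 ← occupied
  → r_3 = 2.3190

ranges = [3.8926, 1.7496, 2.3190]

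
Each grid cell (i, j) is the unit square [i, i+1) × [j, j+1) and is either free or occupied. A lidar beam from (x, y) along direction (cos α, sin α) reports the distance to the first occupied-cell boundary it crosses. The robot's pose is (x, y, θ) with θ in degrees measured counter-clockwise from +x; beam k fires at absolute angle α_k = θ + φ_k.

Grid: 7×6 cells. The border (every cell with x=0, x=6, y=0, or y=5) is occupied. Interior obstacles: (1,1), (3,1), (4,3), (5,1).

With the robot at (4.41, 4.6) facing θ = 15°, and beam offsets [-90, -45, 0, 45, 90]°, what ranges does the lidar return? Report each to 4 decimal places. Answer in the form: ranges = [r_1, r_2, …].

beam 1: φ=-90°, α=285°
  dir = (cos 285°, sin 285°) = (0.2588, -0.9659); from cell (4,4)
  next x-line at t=2.2796, next y-line at t=0.6212; Δt_x=3.8637, Δt_y=1.0353
    y: enter (4,3) at t=0.6212 ← occupied
  → r_1 = 0.6212
beam 2: φ=-45°, α=330°
  dir = (cos 330°, sin 330°) = (0.8660, -0.5000); from cell (4,4)
  next x-line at t=0.6813, next y-line at t=1.2000; Δt_x=1.1547, Δt_y=2.0000
    x: enter (5,4) at t=0.6813
    y: enter (5,3) at t=1.2000
    x: enter (6,3) at t=1.8360 ← occupied
  → r_2 = 1.8360
beam 3: φ=0°, α=15°
  dir = (cos 15°, sin 15°) = (0.9659, 0.2588); from cell (4,4)
  next x-line at t=0.6108, next y-line at t=1.5455; Δt_x=1.0353, Δt_y=3.8637
    x: enter (5,4) at t=0.6108
    y: enter (5,5) at t=1.5455 ← occupied
  → r_3 = 1.5455
beam 4: φ=45°, α=60°
  dir = (cos 60°, sin 60°) = (0.5000, 0.8660); from cell (4,4)
  next x-line at t=1.1800, next y-line at t=0.4619; Δt_x=2.0000, Δt_y=1.1547
    y: enter (4,5) at t=0.4619 ← occupied
  → r_4 = 0.4619
beam 5: φ=90°, α=105°
  dir = (cos 105°, sin 105°) = (-0.2588, 0.9659); from cell (4,4)
  next x-line at t=1.5841, next y-line at t=0.4141; Δt_x=3.8637, Δt_y=1.0353
    y: enter (4,5) at t=0.4141 ← occupied
  → r_5 = 0.4141

ranges = [0.6212, 1.8360, 1.5455, 0.4619, 0.4141]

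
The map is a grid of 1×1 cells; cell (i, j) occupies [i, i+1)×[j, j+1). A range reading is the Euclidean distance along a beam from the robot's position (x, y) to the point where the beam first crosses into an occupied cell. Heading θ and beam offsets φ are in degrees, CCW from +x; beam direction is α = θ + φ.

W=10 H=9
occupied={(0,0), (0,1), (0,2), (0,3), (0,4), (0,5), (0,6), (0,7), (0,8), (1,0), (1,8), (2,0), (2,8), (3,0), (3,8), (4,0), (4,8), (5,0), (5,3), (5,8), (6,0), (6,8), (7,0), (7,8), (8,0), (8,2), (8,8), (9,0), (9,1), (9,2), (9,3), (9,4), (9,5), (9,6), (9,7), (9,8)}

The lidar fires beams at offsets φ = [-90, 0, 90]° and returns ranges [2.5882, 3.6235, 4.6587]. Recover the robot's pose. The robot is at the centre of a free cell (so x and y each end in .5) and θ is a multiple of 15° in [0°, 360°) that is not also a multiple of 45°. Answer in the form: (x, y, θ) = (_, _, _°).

Enumerate (i+0.5, j+0.5, θ) over the 54 free cells and 16 admissible headings. For each, cast all 3 beams and compare to the given ranges.
  (6.5, 6.5, 15°): beam 1 = 5.6940 ≠ 2.5882 ✗
  (5.5, 7.5, 300°): beam 1 = 5.1962 ≠ 2.5882 ✗
  (2.5, 1.5, 15°): beam 1 = 0.5176 ≠ 2.5882 ✗
  …
  (4.5, 5.5, 165°): r_1=2.5882, r_2=3.6235, r_3=4.6587 — all match ✓
Only this pose fits every beam.

(x, y, θ) = (4.5, 5.5, 165°)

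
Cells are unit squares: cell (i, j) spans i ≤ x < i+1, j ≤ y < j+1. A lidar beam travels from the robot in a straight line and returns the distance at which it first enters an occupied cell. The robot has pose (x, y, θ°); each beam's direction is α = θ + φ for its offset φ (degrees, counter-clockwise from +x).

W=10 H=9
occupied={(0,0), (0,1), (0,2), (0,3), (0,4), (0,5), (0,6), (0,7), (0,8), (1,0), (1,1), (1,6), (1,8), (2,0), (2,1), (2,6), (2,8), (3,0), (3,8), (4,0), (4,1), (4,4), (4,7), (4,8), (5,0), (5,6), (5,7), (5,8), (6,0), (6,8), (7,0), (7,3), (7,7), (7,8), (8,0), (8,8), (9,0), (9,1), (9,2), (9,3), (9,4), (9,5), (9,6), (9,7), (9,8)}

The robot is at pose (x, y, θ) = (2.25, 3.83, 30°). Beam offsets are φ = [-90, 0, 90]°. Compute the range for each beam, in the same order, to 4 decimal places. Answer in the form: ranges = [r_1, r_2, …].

ranges = [3.2678, 2.0207, 2.5000]

beam 1: φ=-90°, α=300°
  d=(0.5000,-0.8660)  start (2,3)  tX=1.5000 tY=0.9584  stride 1/|dx|=2.0000 1/|dy|=1.1547
    cross y-line → (2,2), t=0.9584
    cross x-line → (3,2), t=1.5000
    cross y-line → (3,1), t=2.1131
    cross y-line → (3,0), t=3.2678 (wall)
  → r_1 = 3.2678
beam 2: φ=0°, α=30°
  d=(0.8660,0.5000)  start (2,3)  tX=0.8660 tY=0.3400  stride 1/|dx|=1.1547 1/|dy|=2.0000
    cross y-line → (2,4), t=0.3400
    cross x-line → (3,4), t=0.8660
    cross x-line → (4,4), t=2.0207 (wall)
  → r_2 = 2.0207
beam 3: φ=90°, α=120°
  d=(-0.5000,0.8660)  start (2,3)  tX=0.5000 tY=0.1963  stride 1/|dx|=2.0000 1/|dy|=1.1547
    cross y-line → (2,4), t=0.1963
    cross x-line → (1,4), t=0.5000
    cross y-line → (1,5), t=1.3510
    cross x-line → (0,5), t=2.5000 (wall)
  → r_3 = 2.5000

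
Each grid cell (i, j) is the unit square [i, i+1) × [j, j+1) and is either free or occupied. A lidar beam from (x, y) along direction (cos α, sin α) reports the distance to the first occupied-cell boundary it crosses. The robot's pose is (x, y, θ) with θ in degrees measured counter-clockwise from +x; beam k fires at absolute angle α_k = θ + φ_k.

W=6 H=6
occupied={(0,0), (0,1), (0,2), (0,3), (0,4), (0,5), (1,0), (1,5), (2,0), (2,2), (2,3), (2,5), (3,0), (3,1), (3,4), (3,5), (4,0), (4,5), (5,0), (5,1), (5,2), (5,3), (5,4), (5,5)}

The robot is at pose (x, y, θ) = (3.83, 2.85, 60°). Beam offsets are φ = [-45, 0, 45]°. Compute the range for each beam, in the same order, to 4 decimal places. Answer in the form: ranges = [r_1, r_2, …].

ranges = [1.2113, 2.3400, 1.1906]

beam 1: φ=-45°, α=15°
  cosα=0.9659 sinα=0.2588 | (3,2) | tMaxX 0.1760 tMaxY 0.5796 | tΔX 1.0353 tΔY 3.8637
    t=0.1760 [x] (4,2)
    t=0.5796 [y] (4,3)
    t=1.2113 [x] (5,3) — stop
  → r_1 = 1.2113
beam 2: φ=0°, α=60°
  cosα=0.5000 sinα=0.8660 | (3,2) | tMaxX 0.3400 tMaxY 0.1732 | tΔX 2.0000 tΔY 1.1547
    t=0.1732 [y] (3,3)
    t=0.3400 [x] (4,3)
    t=1.3279 [y] (4,4)
    t=2.3400 [x] (5,4) — stop
  → r_2 = 2.3400
beam 3: φ=45°, α=105°
  cosα=-0.2588 sinα=0.9659 | (3,2) | tMaxX 3.2069 tMaxY 0.1553 | tΔX 3.8637 tΔY 1.0353
    t=0.1553 [y] (3,3)
    t=1.1906 [y] (3,4) — stop
  → r_3 = 1.1906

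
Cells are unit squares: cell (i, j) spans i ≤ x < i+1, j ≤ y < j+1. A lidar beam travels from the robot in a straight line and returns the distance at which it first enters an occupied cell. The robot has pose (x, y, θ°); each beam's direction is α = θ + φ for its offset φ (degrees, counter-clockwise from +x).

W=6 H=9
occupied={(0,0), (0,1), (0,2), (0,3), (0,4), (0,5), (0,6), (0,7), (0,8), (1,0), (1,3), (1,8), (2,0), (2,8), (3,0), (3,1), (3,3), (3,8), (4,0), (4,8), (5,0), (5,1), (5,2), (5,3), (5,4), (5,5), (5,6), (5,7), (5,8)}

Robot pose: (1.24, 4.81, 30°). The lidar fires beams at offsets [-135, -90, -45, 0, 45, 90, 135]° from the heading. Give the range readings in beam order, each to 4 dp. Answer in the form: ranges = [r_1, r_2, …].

beam 1: φ=-135°, α=255°
  dir = (cos 255°, sin 255°) = (-0.2588, -0.9659); from cell (1,4)
  next x-line at t=0.9273, next y-line at t=0.8386; Δt_x=3.8637, Δt_y=1.0353
    y: enter (1,3) at t=0.8386 ← occupied
  → r_1 = 0.8386
beam 2: φ=-90°, α=300°
  dir = (cos 300°, sin 300°) = (0.5000, -0.8660); from cell (1,4)
  next x-line at t=1.5200, next y-line at t=0.9353; Δt_x=2.0000, Δt_y=1.1547
    y: enter (1,3) at t=0.9353 ← occupied
  → r_2 = 0.9353
beam 3: φ=-45°, α=345°
  dir = (cos 345°, sin 345°) = (0.9659, -0.2588); from cell (1,4)
  next x-line at t=0.7868, next y-line at t=3.1296; Δt_x=1.0353, Δt_y=3.8637
    x: enter (2,4) at t=0.7868
    x: enter (3,4) at t=1.8221
    x: enter (4,4) at t=2.8574
    y: enter (4,3) at t=3.1296
    x: enter (5,3) at t=3.8926 ← occupied
  → r_3 = 3.8926
beam 4: φ=0°, α=30°
  dir = (cos 30°, sin 30°) = (0.8660, 0.5000); from cell (1,4)
  next x-line at t=0.8776, next y-line at t=0.3800; Δt_x=1.1547, Δt_y=2.0000
    y: enter (1,5) at t=0.3800
    x: enter (2,5) at t=0.8776
    x: enter (3,5) at t=2.0323
    y: enter (3,6) at t=2.3800
    x: enter (4,6) at t=3.1870
    x: enter (5,6) at t=4.3417 ← occupied
  → r_4 = 4.3417
beam 5: φ=45°, α=75°
  dir = (cos 75°, sin 75°) = (0.2588, 0.9659); from cell (1,4)
  next x-line at t=2.9364, next y-line at t=0.1967; Δt_x=3.8637, Δt_y=1.0353
    y: enter (1,5) at t=0.1967
    y: enter (1,6) at t=1.2320
    y: enter (1,7) at t=2.2673
    x: enter (2,7) at t=2.9364
    y: enter (2,8) at t=3.3025 ← occupied
  → r_5 = 3.3025
beam 6: φ=90°, α=120°
  dir = (cos 120°, sin 120°) = (-0.5000, 0.8660); from cell (1,4)
  next x-line at t=0.4800, next y-line at t=0.2194; Δt_x=2.0000, Δt_y=1.1547
    y: enter (1,5) at t=0.2194
    x: enter (0,5) at t=0.4800 ← occupied
  → r_6 = 0.4800
beam 7: φ=135°, α=165°
  dir = (cos 165°, sin 165°) = (-0.9659, 0.2588); from cell (1,4)
  next x-line at t=0.2485, next y-line at t=0.7341; Δt_x=1.0353, Δt_y=3.8637
    x: enter (0,4) at t=0.2485 ← occupied
  → r_7 = 0.2485

ranges = [0.8386, 0.9353, 3.8926, 4.3417, 3.3025, 0.4800, 0.2485]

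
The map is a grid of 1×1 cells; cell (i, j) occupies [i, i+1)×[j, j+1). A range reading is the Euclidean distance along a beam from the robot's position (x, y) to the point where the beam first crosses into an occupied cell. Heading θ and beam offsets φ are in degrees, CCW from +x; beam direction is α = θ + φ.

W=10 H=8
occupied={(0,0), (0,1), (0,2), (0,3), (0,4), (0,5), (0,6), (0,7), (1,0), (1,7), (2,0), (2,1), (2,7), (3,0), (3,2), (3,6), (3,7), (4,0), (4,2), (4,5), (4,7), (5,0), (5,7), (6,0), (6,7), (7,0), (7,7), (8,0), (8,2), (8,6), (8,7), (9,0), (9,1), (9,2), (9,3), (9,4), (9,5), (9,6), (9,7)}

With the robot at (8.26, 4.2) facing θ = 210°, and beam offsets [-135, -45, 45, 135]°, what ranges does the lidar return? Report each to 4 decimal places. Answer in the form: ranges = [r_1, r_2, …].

ranges = [1.8635, 3.3750, 3.3129, 0.7661]

beam 1: φ=-135°, α=75°
  cosα=0.2588 sinα=0.9659 | (8,4) | tMaxX 2.8591 tMaxY 0.8282 | tΔX 3.8637 tΔY 1.0353
    t=0.8282 [y] (8,5)
    t=1.8635 [y] (8,6) — stop
  → r_1 = 1.8635
beam 2: φ=-45°, α=165°
  cosα=-0.9659 sinα=0.2588 | (8,4) | tMaxX 0.2692 tMaxY 3.0910 | tΔX 1.0353 tΔY 3.8637
    t=0.2692 [x] (7,4)
    t=1.3044 [x] (6,4)
    t=2.3397 [x] (5,4)
    t=3.0910 [y] (5,5)
    t=3.3750 [x] (4,5) — stop
  → r_2 = 3.3750
beam 3: φ=45°, α=255°
  cosα=-0.2588 sinα=-0.9659 | (8,4) | tMaxX 1.0046 tMaxY 0.2071 | tΔX 3.8637 tΔY 1.0353
    t=0.2071 [y] (8,3)
    t=1.0046 [x] (7,3)
    t=1.2423 [y] (7,2)
    t=2.2776 [y] (7,1)
    t=3.3129 [y] (7,0) — stop
  → r_3 = 3.3129
beam 4: φ=135°, α=345°
  cosα=0.9659 sinα=-0.2588 | (8,4) | tMaxX 0.7661 tMaxY 0.7727 | tΔX 1.0353 tΔY 3.8637
    t=0.7661 [x] (9,4) — stop
  → r_4 = 0.7661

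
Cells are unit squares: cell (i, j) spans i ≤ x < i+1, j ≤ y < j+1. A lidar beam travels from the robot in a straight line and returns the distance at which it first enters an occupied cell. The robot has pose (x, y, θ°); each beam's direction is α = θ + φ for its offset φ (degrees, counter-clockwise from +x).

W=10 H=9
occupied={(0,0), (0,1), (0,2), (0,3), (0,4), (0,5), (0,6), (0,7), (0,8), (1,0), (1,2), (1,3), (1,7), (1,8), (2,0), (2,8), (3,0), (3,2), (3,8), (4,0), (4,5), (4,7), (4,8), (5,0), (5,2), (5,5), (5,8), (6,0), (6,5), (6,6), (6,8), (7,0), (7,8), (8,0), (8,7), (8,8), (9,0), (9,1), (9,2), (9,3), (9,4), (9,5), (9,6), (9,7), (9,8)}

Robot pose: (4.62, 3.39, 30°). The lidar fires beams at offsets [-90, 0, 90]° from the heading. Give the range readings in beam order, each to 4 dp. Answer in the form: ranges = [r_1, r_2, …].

ranges = [0.7600, 5.0576, 5.2400]

beam 1: φ=-90°, α=300°
  direction (0.5000, -0.8660); cell (4,3); t to first gridline: x 0.7600, y 0.4503 (then +2.0000 / +1.1547)
    (4,2) via y @ 0.4503
    (5,2) via x @ 0.7600  # hit
  → r_1 = 0.7600
beam 2: φ=0°, α=30°
  direction (0.8660, 0.5000); cell (4,3); t to first gridline: x 0.4388, y 1.2200 (then +1.1547 / +2.0000)
    (5,3) via x @ 0.4388
    (5,4) via y @ 1.2200
    (6,4) via x @ 1.5935
    (7,4) via x @ 2.7482
    (7,5) via y @ 3.2200
    (8,5) via x @ 3.9029
    (9,5) via x @ 5.0576  # hit
  → r_2 = 5.0576
beam 3: φ=90°, α=120°
  direction (-0.5000, 0.8660); cell (4,3); t to first gridline: x 1.2400, y 0.7044 (then +2.0000 / +1.1547)
    (4,4) via y @ 0.7044
    (3,4) via x @ 1.2400
    (3,5) via y @ 1.8591
    (3,6) via y @ 3.0138
    (2,6) via x @ 3.2400
    (2,7) via y @ 4.1685
    (1,7) via x @ 5.2400  # hit
  → r_3 = 5.2400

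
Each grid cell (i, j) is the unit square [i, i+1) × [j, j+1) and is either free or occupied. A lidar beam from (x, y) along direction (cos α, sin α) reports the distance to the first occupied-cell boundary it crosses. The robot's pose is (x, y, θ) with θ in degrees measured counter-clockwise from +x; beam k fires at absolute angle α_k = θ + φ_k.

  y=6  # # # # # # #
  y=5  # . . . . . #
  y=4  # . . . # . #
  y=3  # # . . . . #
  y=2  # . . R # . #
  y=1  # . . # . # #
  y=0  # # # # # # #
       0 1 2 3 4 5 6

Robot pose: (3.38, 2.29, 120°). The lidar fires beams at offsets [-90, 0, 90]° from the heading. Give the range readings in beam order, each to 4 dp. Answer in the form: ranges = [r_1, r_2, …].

ranges = [0.7159, 4.2839, 2.5800]

beam 1: φ=-90°, α=30°
  d=(0.8660,0.5000)  start (3,2)  tX=0.7159 tY=1.4200  stride 1/|dx|=1.1547 1/|dy|=2.0000
    cross x-line → (4,2), t=0.7159 (wall)
  → r_1 = 0.7159
beam 2: φ=0°, α=120°
  d=(-0.5000,0.8660)  start (3,2)  tX=0.7600 tY=0.8198  stride 1/|dx|=2.0000 1/|dy|=1.1547
    cross x-line → (2,2), t=0.7600
    cross y-line → (2,3), t=0.8198
    cross y-line → (2,4), t=1.9745
    cross x-line → (1,4), t=2.7600
    cross y-line → (1,5), t=3.1292
    cross y-line → (1,6), t=4.2839 (wall)
  → r_2 = 4.2839
beam 3: φ=90°, α=210°
  d=(-0.8660,-0.5000)  start (3,2)  tX=0.4388 tY=0.5800  stride 1/|dx|=1.1547 1/|dy|=2.0000
    cross x-line → (2,2), t=0.4388
    cross y-line → (2,1), t=0.5800
    cross x-line → (1,1), t=1.5935
    cross y-line → (1,0), t=2.5800 (wall)
  → r_3 = 2.5800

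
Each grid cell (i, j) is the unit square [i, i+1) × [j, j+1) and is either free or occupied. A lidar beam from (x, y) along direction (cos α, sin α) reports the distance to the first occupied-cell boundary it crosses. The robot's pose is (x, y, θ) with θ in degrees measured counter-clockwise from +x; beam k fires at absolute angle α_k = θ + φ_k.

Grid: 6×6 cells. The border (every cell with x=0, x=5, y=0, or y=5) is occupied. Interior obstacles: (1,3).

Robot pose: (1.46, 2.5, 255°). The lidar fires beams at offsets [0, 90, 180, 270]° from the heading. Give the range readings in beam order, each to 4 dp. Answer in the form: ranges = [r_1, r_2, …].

beam 1: φ=0°, α=255°
  dir = (cos 255°, sin 255°) = (-0.2588, -0.9659); from cell (1,2)
  next x-line at t=1.7773, next y-line at t=0.5176; Δt_x=3.8637, Δt_y=1.0353
    y: enter (1,1) at t=0.5176
    y: enter (1,0) at t=1.5529 ← occupied
  → r_1 = 1.5529
beam 2: φ=90°, α=345°
  dir = (cos 345°, sin 345°) = (0.9659, -0.2588); from cell (1,2)
  next x-line at t=0.5590, next y-line at t=1.9319; Δt_x=1.0353, Δt_y=3.8637
    x: enter (2,2) at t=0.5590
    x: enter (3,2) at t=1.5943
    y: enter (3,1) at t=1.9319
    x: enter (4,1) at t=2.6296
    x: enter (5,1) at t=3.6649 ← occupied
  → r_2 = 3.6649
beam 3: φ=180°, α=75°
  dir = (cos 75°, sin 75°) = (0.2588, 0.9659); from cell (1,2)
  next x-line at t=2.0864, next y-line at t=0.5176; Δt_x=3.8637, Δt_y=1.0353
    y: enter (1,3) at t=0.5176 ← occupied
  → r_3 = 0.5176
beam 4: φ=270°, α=165°
  dir = (cos 165°, sin 165°) = (-0.9659, 0.2588); from cell (1,2)
  next x-line at t=0.4762, next y-line at t=1.9319; Δt_x=1.0353, Δt_y=3.8637
    x: enter (0,2) at t=0.4762 ← occupied
  → r_4 = 0.4762

ranges = [1.5529, 3.6649, 0.5176, 0.4762]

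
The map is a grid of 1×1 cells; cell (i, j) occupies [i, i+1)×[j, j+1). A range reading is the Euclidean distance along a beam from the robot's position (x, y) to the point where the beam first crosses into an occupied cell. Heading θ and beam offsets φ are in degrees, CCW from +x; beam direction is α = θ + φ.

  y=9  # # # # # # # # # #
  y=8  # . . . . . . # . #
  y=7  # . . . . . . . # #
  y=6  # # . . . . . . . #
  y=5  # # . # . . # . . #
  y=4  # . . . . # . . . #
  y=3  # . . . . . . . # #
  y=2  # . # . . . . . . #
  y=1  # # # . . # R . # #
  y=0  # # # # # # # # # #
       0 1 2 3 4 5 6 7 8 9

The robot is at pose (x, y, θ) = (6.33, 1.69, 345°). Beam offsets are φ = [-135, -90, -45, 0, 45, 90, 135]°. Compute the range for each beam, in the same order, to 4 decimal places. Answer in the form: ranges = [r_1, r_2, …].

beam 1: φ=-135°, α=210°
  dir = (cos 210°, sin 210°) = (-0.8660, -0.5000); from cell (6,1)
  next x-line at t=0.3811, next y-line at t=1.3800; Δt_x=1.1547, Δt_y=2.0000
    x: enter (5,1) at t=0.3811 ← occupied
  → r_1 = 0.3811
beam 2: φ=-90°, α=255°
  dir = (cos 255°, sin 255°) = (-0.2588, -0.9659); from cell (6,1)
  next x-line at t=1.2750, next y-line at t=0.7143; Δt_x=3.8637, Δt_y=1.0353
    y: enter (6,0) at t=0.7143 ← occupied
  → r_2 = 0.7143
beam 3: φ=-45°, α=300°
  dir = (cos 300°, sin 300°) = (0.5000, -0.8660); from cell (6,1)
  next x-line at t=1.3400, next y-line at t=0.7967; Δt_x=2.0000, Δt_y=1.1547
    y: enter (6,0) at t=0.7967 ← occupied
  → r_3 = 0.7967
beam 4: φ=0°, α=345°
  dir = (cos 345°, sin 345°) = (0.9659, -0.2588); from cell (6,1)
  next x-line at t=0.6936, next y-line at t=2.6660; Δt_x=1.0353, Δt_y=3.8637
    x: enter (7,1) at t=0.6936
    x: enter (8,1) at t=1.7289 ← occupied
  → r_4 = 1.7289
beam 5: φ=45°, α=30°
  dir = (cos 30°, sin 30°) = (0.8660, 0.5000); from cell (6,1)
  next x-line at t=0.7736, next y-line at t=0.6200; Δt_x=1.1547, Δt_y=2.0000
    y: enter (6,2) at t=0.6200
    x: enter (7,2) at t=0.7736
    x: enter (8,2) at t=1.9283
    y: enter (8,3) at t=2.6200 ← occupied
  → r_5 = 2.6200
beam 6: φ=90°, α=75°
  dir = (cos 75°, sin 75°) = (0.2588, 0.9659); from cell (6,1)
  next x-line at t=2.5887, next y-line at t=0.3209; Δt_x=3.8637, Δt_y=1.0353
    y: enter (6,2) at t=0.3209
    y: enter (6,3) at t=1.3562
    y: enter (6,4) at t=2.3915
    x: enter (7,4) at t=2.5887
    y: enter (7,5) at t=3.4268
    y: enter (7,6) at t=4.4620
    y: enter (7,7) at t=5.4973
    x: enter (8,7) at t=6.4524 ← occupied
  → r_6 = 6.4524
beam 7: φ=135°, α=120°
  dir = (cos 120°, sin 120°) = (-0.5000, 0.8660); from cell (6,1)
  next x-line at t=0.6600, next y-line at t=0.3580; Δt_x=2.0000, Δt_y=1.1547
    y: enter (6,2) at t=0.3580
    x: enter (5,2) at t=0.6600
    y: enter (5,3) at t=1.5127
    x: enter (4,3) at t=2.6600
    y: enter (4,4) at t=2.6674
    y: enter (4,5) at t=3.8221
    x: enter (3,5) at t=4.6600 ← occupied
  → r_7 = 4.6600

ranges = [0.3811, 0.7143, 0.7967, 1.7289, 2.6200, 6.4524, 4.6600]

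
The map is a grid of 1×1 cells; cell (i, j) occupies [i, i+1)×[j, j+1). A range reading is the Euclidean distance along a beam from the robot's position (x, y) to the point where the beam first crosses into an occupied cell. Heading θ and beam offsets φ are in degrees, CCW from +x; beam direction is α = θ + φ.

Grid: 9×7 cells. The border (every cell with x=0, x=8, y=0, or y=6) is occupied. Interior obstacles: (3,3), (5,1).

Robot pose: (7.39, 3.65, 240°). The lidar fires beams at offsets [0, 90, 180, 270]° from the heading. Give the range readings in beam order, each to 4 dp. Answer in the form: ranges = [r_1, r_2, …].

beam 1: φ=0°, α=240°
  dir = (cos 240°, sin 240°) = (-0.5000, -0.8660); from cell (7,3)
  next x-line at t=0.7800, next y-line at t=0.7506; Δt_x=2.0000, Δt_y=1.1547
    y: enter (7,2) at t=0.7506
    x: enter (6,2) at t=0.7800
    y: enter (6,1) at t=1.9053
    x: enter (5,1) at t=2.7800 ← occupied
  → r_1 = 2.7800
beam 2: φ=90°, α=330°
  dir = (cos 330°, sin 330°) = (0.8660, -0.5000); from cell (7,3)
  next x-line at t=0.7044, next y-line at t=1.3000; Δt_x=1.1547, Δt_y=2.0000
    x: enter (8,3) at t=0.7044 ← occupied
  → r_2 = 0.7044
beam 3: φ=180°, α=60°
  dir = (cos 60°, sin 60°) = (0.5000, 0.8660); from cell (7,3)
  next x-line at t=1.2200, next y-line at t=0.4041; Δt_x=2.0000, Δt_y=1.1547
    y: enter (7,4) at t=0.4041
    x: enter (8,4) at t=1.2200 ← occupied
  → r_3 = 1.2200
beam 4: φ=270°, α=150°
  dir = (cos 150°, sin 150°) = (-0.8660, 0.5000); from cell (7,3)
  next x-line at t=0.4503, next y-line at t=0.7000; Δt_x=1.1547, Δt_y=2.0000
    x: enter (6,3) at t=0.4503
    y: enter (6,4) at t=0.7000
    x: enter (5,4) at t=1.6050
    y: enter (5,5) at t=2.7000
    x: enter (4,5) at t=2.7597
    x: enter (3,5) at t=3.9144
    y: enter (3,6) at t=4.7000 ← occupied
  → r_4 = 4.7000

ranges = [2.7800, 0.7044, 1.2200, 4.7000]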